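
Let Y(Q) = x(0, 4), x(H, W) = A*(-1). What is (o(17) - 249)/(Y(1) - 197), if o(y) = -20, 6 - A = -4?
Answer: 269/207 ≈ 1.2995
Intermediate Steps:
A = 10 (A = 6 - 1*(-4) = 6 + 4 = 10)
x(H, W) = -10 (x(H, W) = 10*(-1) = -10)
Y(Q) = -10
(o(17) - 249)/(Y(1) - 197) = (-20 - 249)/(-10 - 197) = -269/(-207) = -269*(-1/207) = 269/207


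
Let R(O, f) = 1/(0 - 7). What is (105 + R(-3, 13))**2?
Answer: 538756/49 ≈ 10995.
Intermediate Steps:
R(O, f) = -1/7 (R(O, f) = 1/(-7) = -1/7)
(105 + R(-3, 13))**2 = (105 - 1/7)**2 = (734/7)**2 = 538756/49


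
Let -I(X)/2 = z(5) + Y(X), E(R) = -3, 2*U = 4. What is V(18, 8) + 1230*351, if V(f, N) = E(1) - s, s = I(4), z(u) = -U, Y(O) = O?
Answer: 431731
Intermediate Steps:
U = 2 (U = (½)*4 = 2)
z(u) = -2 (z(u) = -1*2 = -2)
I(X) = 4 - 2*X (I(X) = -2*(-2 + X) = 4 - 2*X)
s = -4 (s = 4 - 2*4 = 4 - 8 = -4)
V(f, N) = 1 (V(f, N) = -3 - 1*(-4) = -3 + 4 = 1)
V(18, 8) + 1230*351 = 1 + 1230*351 = 1 + 431730 = 431731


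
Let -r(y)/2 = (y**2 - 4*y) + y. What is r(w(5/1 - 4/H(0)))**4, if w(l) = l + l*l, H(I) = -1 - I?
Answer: 60140499507360000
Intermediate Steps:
w(l) = l + l**2
r(y) = -2*y**2 + 6*y (r(y) = -2*((y**2 - 4*y) + y) = -2*(y**2 - 3*y) = -2*y**2 + 6*y)
r(w(5/1 - 4/H(0)))**4 = (2*((5/1 - 4/(-1 - 1*0))*(1 + (5/1 - 4/(-1 - 1*0))))*(3 - (5/1 - 4/(-1 - 1*0))*(1 + (5/1 - 4/(-1 - 1*0)))))**4 = (2*((5*1 - 4/(-1 + 0))*(1 + (5*1 - 4/(-1 + 0))))*(3 - (5*1 - 4/(-1 + 0))*(1 + (5*1 - 4/(-1 + 0)))))**4 = (2*((5 - 4/(-1))*(1 + (5 - 4/(-1))))*(3 - (5 - 4/(-1))*(1 + (5 - 4/(-1)))))**4 = (2*((5 - 4*(-1))*(1 + (5 - 4*(-1))))*(3 - (5 - 4*(-1))*(1 + (5 - 4*(-1)))))**4 = (2*((5 + 4)*(1 + (5 + 4)))*(3 - (5 + 4)*(1 + (5 + 4))))**4 = (2*(9*(1 + 9))*(3 - 9*(1 + 9)))**4 = (2*(9*10)*(3 - 9*10))**4 = (2*90*(3 - 1*90))**4 = (2*90*(3 - 90))**4 = (2*90*(-87))**4 = (-15660)**4 = 60140499507360000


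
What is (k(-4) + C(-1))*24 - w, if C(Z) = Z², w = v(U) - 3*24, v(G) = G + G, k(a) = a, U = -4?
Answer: 8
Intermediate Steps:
v(G) = 2*G
w = -80 (w = 2*(-4) - 3*24 = -8 - 72 = -80)
(k(-4) + C(-1))*24 - w = (-4 + (-1)²)*24 - 1*(-80) = (-4 + 1)*24 + 80 = -3*24 + 80 = -72 + 80 = 8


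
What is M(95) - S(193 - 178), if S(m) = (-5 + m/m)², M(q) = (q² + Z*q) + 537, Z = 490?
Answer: 56096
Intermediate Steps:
M(q) = 537 + q² + 490*q (M(q) = (q² + 490*q) + 537 = 537 + q² + 490*q)
S(m) = 16 (S(m) = (-5 + 1)² = (-4)² = 16)
M(95) - S(193 - 178) = (537 + 95² + 490*95) - 1*16 = (537 + 9025 + 46550) - 16 = 56112 - 16 = 56096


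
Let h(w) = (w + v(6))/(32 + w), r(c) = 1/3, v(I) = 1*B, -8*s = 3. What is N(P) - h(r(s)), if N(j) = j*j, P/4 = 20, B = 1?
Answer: 620796/97 ≈ 6400.0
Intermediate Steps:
P = 80 (P = 4*20 = 80)
s = -3/8 (s = -⅛*3 = -3/8 ≈ -0.37500)
N(j) = j²
v(I) = 1 (v(I) = 1*1 = 1)
r(c) = ⅓ (r(c) = 1*(⅓) = ⅓)
h(w) = (1 + w)/(32 + w) (h(w) = (w + 1)/(32 + w) = (1 + w)/(32 + w))
N(P) - h(r(s)) = 80² - (1 + ⅓)/(32 + ⅓) = 6400 - 4/(97/3*3) = 6400 - 3*4/(97*3) = 6400 - 1*4/97 = 6400 - 4/97 = 620796/97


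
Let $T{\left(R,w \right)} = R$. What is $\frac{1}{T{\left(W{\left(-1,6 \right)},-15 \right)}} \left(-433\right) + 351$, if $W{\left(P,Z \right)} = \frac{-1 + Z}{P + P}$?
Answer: $\frac{2621}{5} \approx 524.2$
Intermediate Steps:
$W{\left(P,Z \right)} = \frac{-1 + Z}{2 P}$
$\frac{1}{T{\left(W{\left(-1,6 \right)},-15 \right)}} \left(-433\right) + 351 = \frac{1}{\frac{1}{2} \frac{1}{-1} \left(-1 + 6\right)} \left(-433\right) + 351 = \frac{1}{\frac{1}{2} \left(-1\right) 5} \left(-433\right) + 351 = \frac{1}{- \frac{5}{2}} \left(-433\right) + 351 = \left(- \frac{2}{5}\right) \left(-433\right) + 351 = \frac{866}{5} + 351 = \frac{2621}{5}$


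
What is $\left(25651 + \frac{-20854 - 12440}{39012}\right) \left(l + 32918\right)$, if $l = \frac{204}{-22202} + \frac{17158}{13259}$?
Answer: $\frac{23767372056212205559}{28147570877} \approx 8.4438 \cdot 10^{8}$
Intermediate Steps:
$l = \frac{11124620}{8658127}$ ($l = 204 \left(- \frac{1}{22202}\right) + 17158 \cdot \frac{1}{13259} = - \frac{6}{653} + \frac{17158}{13259} = \frac{11124620}{8658127} \approx 1.2849$)
$\left(25651 + \frac{-20854 - 12440}{39012}\right) \left(l + 32918\right) = \left(25651 + \frac{-20854 - 12440}{39012}\right) \left(\frac{11124620}{8658127} + 32918\right) = \left(25651 + \left(-20854 - 12440\right) \frac{1}{39012}\right) \frac{285019349206}{8658127} = \left(25651 - \frac{5549}{6502}\right) \frac{285019349206}{8658127} = \frac{166777253}{6502} \cdot \frac{285019349206}{8658127} = \frac{23767372056212205559}{28147570877}$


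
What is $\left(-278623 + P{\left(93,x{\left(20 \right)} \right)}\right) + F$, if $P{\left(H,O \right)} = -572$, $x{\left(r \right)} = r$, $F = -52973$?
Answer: $-332168$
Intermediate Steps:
$\left(-278623 + P{\left(93,x{\left(20 \right)} \right)}\right) + F = \left(-278623 - 572\right) - 52973 = -279195 - 52973 = -332168$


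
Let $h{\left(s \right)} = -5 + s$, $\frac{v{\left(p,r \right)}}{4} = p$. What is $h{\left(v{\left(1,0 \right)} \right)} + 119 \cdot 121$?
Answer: $14398$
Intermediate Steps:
$v{\left(p,r \right)} = 4 p$
$h{\left(v{\left(1,0 \right)} \right)} + 119 \cdot 121 = \left(-5 + 4 \cdot 1\right) + 119 \cdot 121 = \left(-5 + 4\right) + 14399 = -1 + 14399 = 14398$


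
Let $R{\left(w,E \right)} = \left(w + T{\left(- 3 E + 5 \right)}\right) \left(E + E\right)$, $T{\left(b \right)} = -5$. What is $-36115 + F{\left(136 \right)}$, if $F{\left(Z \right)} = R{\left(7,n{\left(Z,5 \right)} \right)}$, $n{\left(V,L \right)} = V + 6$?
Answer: $-35547$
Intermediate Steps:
$n{\left(V,L \right)} = 6 + V$
$R{\left(w,E \right)} = 2 E \left(-5 + w\right)$ ($R{\left(w,E \right)} = \left(w - 5\right) \left(E + E\right) = \left(-5 + w\right) 2 E = 2 E \left(-5 + w\right)$)
$F{\left(Z \right)} = 24 + 4 Z$ ($F{\left(Z \right)} = 2 \left(6 + Z\right) \left(-5 + 7\right) = 2 \left(6 + Z\right) 2 = 24 + 4 Z$)
$-36115 + F{\left(136 \right)} = -36115 + \left(24 + 4 \cdot 136\right) = -36115 + \left(24 + 544\right) = -36115 + 568 = -35547$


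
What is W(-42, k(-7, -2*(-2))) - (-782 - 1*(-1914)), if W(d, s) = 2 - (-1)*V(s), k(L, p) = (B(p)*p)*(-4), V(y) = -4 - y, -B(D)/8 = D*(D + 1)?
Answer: -3694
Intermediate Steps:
B(D) = -8*D*(1 + D) (B(D) = -8*D*(D + 1) = -8*D*(1 + D))
k(L, p) = 32*p**2*(1 + p) (k(L, p) = ((-8*p*(1 + p))*p)*(-4) = -8*p**2*(1 + p)*(-4) = 32*p**2*(1 + p))
W(d, s) = -2 - s (W(d, s) = 2 - (-1)*(-4 - s) = 2 - (4 + s) = 2 + (-4 - s) = -2 - s)
W(-42, k(-7, -2*(-2))) - (-782 - 1*(-1914)) = (-2 - 32*(-2*(-2))**2*(1 - 2*(-2))) - (-782 - 1*(-1914)) = (-2 - 32*4**2*(1 + 4)) - (-782 + 1914) = (-2 - 32*16*5) - 1*1132 = (-2 - 1*2560) - 1132 = (-2 - 2560) - 1132 = -2562 - 1132 = -3694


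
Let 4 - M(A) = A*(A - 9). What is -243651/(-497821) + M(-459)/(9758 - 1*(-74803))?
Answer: -86332561157/42096241581 ≈ -2.0508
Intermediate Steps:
M(A) = 4 - A*(-9 + A) (M(A) = 4 - A*(A - 9) = 4 - A*(-9 + A))
-243651/(-497821) + M(-459)/(9758 - 1*(-74803)) = -243651/(-497821) + (4 - 1*(-459)**2 + 9*(-459))/(9758 - 1*(-74803)) = -243651*(-1/497821) + (4 - 1*210681 - 4131)/(9758 + 74803) = 243651/497821 + (4 - 210681 - 4131)/84561 = 243651/497821 - 214808*1/84561 = 243651/497821 - 214808/84561 = -86332561157/42096241581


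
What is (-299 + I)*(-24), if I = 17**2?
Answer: 240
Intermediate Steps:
I = 289
(-299 + I)*(-24) = (-299 + 289)*(-24) = -10*(-24) = 240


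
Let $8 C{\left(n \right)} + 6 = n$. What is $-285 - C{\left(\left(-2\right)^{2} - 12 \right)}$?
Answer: $- \frac{1133}{4} \approx -283.25$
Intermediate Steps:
$C{\left(n \right)} = - \frac{3}{4} + \frac{n}{8}$
$-285 - C{\left(\left(-2\right)^{2} - 12 \right)} = -285 - \left(- \frac{3}{4} + \frac{\left(-2\right)^{2} - 12}{8}\right) = -285 - \left(- \frac{3}{4} + \frac{4 - 12}{8}\right) = -285 - \left(- \frac{3}{4} + \frac{1}{8} \left(-8\right)\right) = -285 - \left(- \frac{3}{4} - 1\right) = -285 - - \frac{7}{4} = -285 + \frac{7}{4} = - \frac{1133}{4}$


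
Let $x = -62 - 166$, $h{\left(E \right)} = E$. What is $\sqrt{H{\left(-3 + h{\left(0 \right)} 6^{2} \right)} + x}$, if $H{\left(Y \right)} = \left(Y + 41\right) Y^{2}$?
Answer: $\sqrt{114} \approx 10.677$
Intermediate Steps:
$x = -228$
$H{\left(Y \right)} = Y^{2} \left(41 + Y\right)$ ($H{\left(Y \right)} = \left(41 + Y\right) Y^{2} = Y^{2} \left(41 + Y\right)$)
$\sqrt{H{\left(-3 + h{\left(0 \right)} 6^{2} \right)} + x} = \sqrt{\left(-3 + 0 \cdot 6^{2}\right)^{2} \left(41 - \left(3 + 0 \cdot 6^{2}\right)\right) - 228} = \sqrt{\left(-3 + 0 \cdot 36\right)^{2} \left(41 + \left(-3 + 0 \cdot 36\right)\right) - 228} = \sqrt{\left(-3 + 0\right)^{2} \left(41 + \left(-3 + 0\right)\right) - 228} = \sqrt{\left(-3\right)^{2} \left(41 - 3\right) - 228} = \sqrt{9 \cdot 38 - 228} = \sqrt{342 - 228} = \sqrt{114}$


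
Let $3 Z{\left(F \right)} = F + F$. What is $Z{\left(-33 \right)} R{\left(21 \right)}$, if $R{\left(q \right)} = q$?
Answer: $-462$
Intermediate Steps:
$Z{\left(F \right)} = \frac{2 F}{3}$ ($Z{\left(F \right)} = \frac{F + F}{3} = \frac{2 F}{3}$)
$Z{\left(-33 \right)} R{\left(21 \right)} = \frac{2}{3} \left(-33\right) 21 = \left(-22\right) 21 = -462$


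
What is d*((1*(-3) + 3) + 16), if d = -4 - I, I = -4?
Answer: 0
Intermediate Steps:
d = 0 (d = -4 - 1*(-4) = -4 + 4 = 0)
d*((1*(-3) + 3) + 16) = 0*((1*(-3) + 3) + 16) = 0*((-3 + 3) + 16) = 0*(0 + 16) = 0*16 = 0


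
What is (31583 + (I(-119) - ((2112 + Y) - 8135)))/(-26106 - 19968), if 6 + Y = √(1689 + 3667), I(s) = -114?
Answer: -18749/23037 + √1339/23037 ≈ -0.81228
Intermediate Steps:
Y = -6 + 2*√1339 (Y = -6 + √(1689 + 3667) = -6 + √5356 = -6 + 2*√1339 ≈ 67.185)
(31583 + (I(-119) - ((2112 + Y) - 8135)))/(-26106 - 19968) = (31583 + (-114 - ((2112 + (-6 + 2*√1339)) - 8135)))/(-26106 - 19968) = (31583 + (-114 - ((2106 + 2*√1339) - 8135)))/(-46074) = (31583 + (-114 - (-6029 + 2*√1339)))*(-1/46074) = (31583 + (-114 + (6029 - 2*√1339)))*(-1/46074) = (31583 + (5915 - 2*√1339))*(-1/46074) = (37498 - 2*√1339)*(-1/46074) = -18749/23037 + √1339/23037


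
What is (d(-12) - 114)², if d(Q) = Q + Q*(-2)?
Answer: 10404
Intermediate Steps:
d(Q) = -Q (d(Q) = Q - 2*Q = -Q)
(d(-12) - 114)² = (-1*(-12) - 114)² = (12 - 114)² = (-102)² = 10404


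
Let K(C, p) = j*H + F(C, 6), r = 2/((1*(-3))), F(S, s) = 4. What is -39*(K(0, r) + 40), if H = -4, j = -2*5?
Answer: -3276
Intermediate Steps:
j = -10
r = -2/3 (r = 2/(-3) = 2*(-1/3) = -2/3 ≈ -0.66667)
K(C, p) = 44 (K(C, p) = -10*(-4) + 4 = 40 + 4 = 44)
-39*(K(0, r) + 40) = -39*(44 + 40) = -39*84 = -3276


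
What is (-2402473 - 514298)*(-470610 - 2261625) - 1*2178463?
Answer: 7969301634722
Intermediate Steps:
(-2402473 - 514298)*(-470610 - 2261625) - 1*2178463 = -2916771*(-2732235) - 2178463 = 7969303813185 - 2178463 = 7969301634722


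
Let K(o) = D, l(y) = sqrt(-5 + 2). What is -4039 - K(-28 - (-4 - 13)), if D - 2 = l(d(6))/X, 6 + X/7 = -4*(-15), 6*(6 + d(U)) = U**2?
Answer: -4041 - I*sqrt(3)/378 ≈ -4041.0 - 0.0045821*I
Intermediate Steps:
d(U) = -6 + U**2/6
l(y) = I*sqrt(3) (l(y) = sqrt(-3) = I*sqrt(3))
X = 378 (X = -42 + 7*(-4*(-15)) = -42 + 7*60 = -42 + 420 = 378)
D = 2 + I*sqrt(3)/378 (D = 2 + (I*sqrt(3))/378 = 2 + (I*sqrt(3))*(1/378) = 2 + I*sqrt(3)/378 ≈ 2.0 + 0.0045821*I)
K(o) = 2 + I*sqrt(3)/378
-4039 - K(-28 - (-4 - 13)) = -4039 - (2 + I*sqrt(3)/378) = -4039 + (-2 - I*sqrt(3)/378) = -4041 - I*sqrt(3)/378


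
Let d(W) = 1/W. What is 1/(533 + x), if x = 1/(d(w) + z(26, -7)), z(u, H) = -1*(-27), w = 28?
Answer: 757/403509 ≈ 0.0018760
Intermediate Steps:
z(u, H) = 27
x = 28/757 (x = 1/(1/28 + 27) = 1/(757/28) = 28/757 ≈ 0.036988)
1/(533 + x) = 1/(533 + 28/757) = 1/(403509/757) = 757/403509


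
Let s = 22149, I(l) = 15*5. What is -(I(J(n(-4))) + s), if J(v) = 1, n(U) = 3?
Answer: -22224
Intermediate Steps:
I(l) = 75
-(I(J(n(-4))) + s) = -(75 + 22149) = -1*22224 = -22224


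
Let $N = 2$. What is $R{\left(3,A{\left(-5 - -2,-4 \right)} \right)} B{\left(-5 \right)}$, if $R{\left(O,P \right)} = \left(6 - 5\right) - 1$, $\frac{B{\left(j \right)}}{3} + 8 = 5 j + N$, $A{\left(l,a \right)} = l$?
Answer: $0$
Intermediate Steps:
$B{\left(j \right)} = -18 + 15 j$ ($B{\left(j \right)} = -24 + 3 \left(5 j + 2\right) = -24 + 3 \left(2 + 5 j\right) = -24 + \left(6 + 15 j\right) = -18 + 15 j$)
$R{\left(O,P \right)} = 0$ ($R{\left(O,P \right)} = 1 - 1 = 0$)
$R{\left(3,A{\left(-5 - -2,-4 \right)} \right)} B{\left(-5 \right)} = 0 \left(-18 + 15 \left(-5\right)\right) = 0 \left(-18 - 75\right) = 0 \left(-93\right) = 0$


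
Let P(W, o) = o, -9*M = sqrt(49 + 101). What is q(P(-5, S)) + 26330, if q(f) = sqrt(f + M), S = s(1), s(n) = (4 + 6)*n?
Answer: 26330 + sqrt(90 - 5*sqrt(6))/3 ≈ 26333.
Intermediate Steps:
s(n) = 10*n
S = 10 (S = 10*1 = 10)
M = -5*sqrt(6)/9 (M = -sqrt(49 + 101)/9 = -5*sqrt(6)/9 ≈ -1.3608)
q(f) = sqrt(f - 5*sqrt(6)/9)
q(P(-5, S)) + 26330 = sqrt(-5*sqrt(6) + 9*10)/3 + 26330 = sqrt(-5*sqrt(6) + 90)/3 + 26330 = sqrt(90 - 5*sqrt(6))/3 + 26330 = 26330 + sqrt(90 - 5*sqrt(6))/3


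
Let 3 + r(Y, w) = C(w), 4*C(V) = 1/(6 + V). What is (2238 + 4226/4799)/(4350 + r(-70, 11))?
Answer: 730618384/1418570003 ≈ 0.51504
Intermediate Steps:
C(V) = 1/(4*(6 + V))
r(Y, w) = -3 + 1/(4*(6 + w))
(2238 + 4226/4799)/(4350 + r(-70, 11)) = (2238 + 4226/4799)/(4350 + (-71 - 12*11)/(4*(6 + 11))) = (2238 + 4226*(1/4799))/(4350 + (¼)*(-71 - 132)/17) = (2238 + 4226/4799)/(4350 + (¼)*(1/17)*(-203)) = 10744388/(4799*(4350 - 203/68)) = 10744388/(4799*(295597/68)) = (10744388/4799)*(68/295597) = 730618384/1418570003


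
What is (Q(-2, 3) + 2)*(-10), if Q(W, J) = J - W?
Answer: -70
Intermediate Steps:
(Q(-2, 3) + 2)*(-10) = ((3 - 1*(-2)) + 2)*(-10) = ((3 + 2) + 2)*(-10) = (5 + 2)*(-10) = 7*(-10) = -70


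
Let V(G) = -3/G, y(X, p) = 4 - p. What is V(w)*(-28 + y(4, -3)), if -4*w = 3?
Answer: -84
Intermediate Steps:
w = -¾ (w = -¼*3 = -¾ ≈ -0.75000)
V(w)*(-28 + y(4, -3)) = (-3/(-¾))*(-28 + (4 - 1*(-3))) = (-3*(-4/3))*(-28 + (4 + 3)) = 4*(-28 + 7) = 4*(-21) = -84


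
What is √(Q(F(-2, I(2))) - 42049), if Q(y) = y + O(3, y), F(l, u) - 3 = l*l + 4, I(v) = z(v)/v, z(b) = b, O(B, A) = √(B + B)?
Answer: √(-42038 + √6) ≈ 205.03*I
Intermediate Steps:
O(B, A) = √2*√B (O(B, A) = √(2*B) = √2*√B)
I(v) = 1 (I(v) = v/v = 1)
F(l, u) = 7 + l² (F(l, u) = 3 + (l*l + 4) = 3 + (l² + 4) = 3 + (4 + l²) = 7 + l²)
Q(y) = y + √6 (Q(y) = y + √2*√3 = y + √6)
√(Q(F(-2, I(2))) - 42049) = √(((7 + (-2)²) + √6) - 42049) = √(((7 + 4) + √6) - 42049) = √((11 + √6) - 42049) = √(-42038 + √6)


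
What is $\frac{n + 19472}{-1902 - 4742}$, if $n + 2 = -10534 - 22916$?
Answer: $\frac{3495}{1661} \approx 2.1042$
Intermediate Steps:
$n = -33452$ ($n = -2 - 33450 = -33452$)
$\frac{n + 19472}{-1902 - 4742} = \frac{-33452 + 19472}{-1902 - 4742} = - \frac{13980}{-6644} = \left(-13980\right) \left(- \frac{1}{6644}\right) = \frac{3495}{1661}$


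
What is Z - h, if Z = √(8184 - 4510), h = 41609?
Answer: -41609 + √3674 ≈ -41548.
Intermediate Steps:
Z = √3674 ≈ 60.614
Z - h = √3674 - 1*41609 = √3674 - 41609 = -41609 + √3674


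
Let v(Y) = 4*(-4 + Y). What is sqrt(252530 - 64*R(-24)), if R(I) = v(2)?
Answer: sqrt(253042) ≈ 503.03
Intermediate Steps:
v(Y) = -16 + 4*Y
R(I) = -8 (R(I) = -16 + 4*2 = -16 + 8 = -8)
sqrt(252530 - 64*R(-24)) = sqrt(252530 - 64*(-8)) = sqrt(252530 + 512) = sqrt(253042)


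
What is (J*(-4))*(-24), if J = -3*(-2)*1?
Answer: 576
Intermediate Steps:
J = 6 (J = 6*1 = 6)
(J*(-4))*(-24) = (6*(-4))*(-24) = -24*(-24) = 576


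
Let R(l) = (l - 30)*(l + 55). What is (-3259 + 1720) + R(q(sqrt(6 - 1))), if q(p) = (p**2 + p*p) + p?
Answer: -2834 + 45*sqrt(5) ≈ -2733.4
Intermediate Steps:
q(p) = p + 2*p**2 (q(p) = (p**2 + p**2) + p = 2*p**2 + p = p + 2*p**2)
R(l) = (-30 + l)*(55 + l)
(-3259 + 1720) + R(q(sqrt(6 - 1))) = (-3259 + 1720) + (-1650 + (sqrt(6 - 1)*(1 + 2*sqrt(6 - 1)))**2 + 25*(sqrt(6 - 1)*(1 + 2*sqrt(6 - 1)))) = -1539 + (-1650 + (sqrt(5)*(1 + 2*sqrt(5)))**2 + 25*(sqrt(5)*(1 + 2*sqrt(5)))) = -1539 + (-1650 + 5*(1 + 2*sqrt(5))**2 + 25*sqrt(5)*(1 + 2*sqrt(5))) = -3189 + 5*(1 + 2*sqrt(5))**2 + 25*sqrt(5)*(1 + 2*sqrt(5))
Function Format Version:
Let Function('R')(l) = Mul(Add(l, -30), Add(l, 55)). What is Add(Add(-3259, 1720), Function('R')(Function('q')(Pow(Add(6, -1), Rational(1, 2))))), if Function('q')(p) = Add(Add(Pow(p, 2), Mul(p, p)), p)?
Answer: Add(-2834, Mul(45, Pow(5, Rational(1, 2)))) ≈ -2733.4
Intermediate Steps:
Function('q')(p) = Add(p, Mul(2, Pow(p, 2))) (Function('q')(p) = Add(Add(Pow(p, 2), Pow(p, 2)), p) = Add(Mul(2, Pow(p, 2)), p) = Add(p, Mul(2, Pow(p, 2))))
Function('R')(l) = Mul(Add(-30, l), Add(55, l))
Add(Add(-3259, 1720), Function('R')(Function('q')(Pow(Add(6, -1), Rational(1, 2))))) = Add(Add(-3259, 1720), Add(-1650, Pow(Mul(Pow(Add(6, -1), Rational(1, 2)), Add(1, Mul(2, Pow(Add(6, -1), Rational(1, 2))))), 2), Mul(25, Mul(Pow(Add(6, -1), Rational(1, 2)), Add(1, Mul(2, Pow(Add(6, -1), Rational(1, 2)))))))) = Add(-1539, Add(-1650, Pow(Mul(Pow(5, Rational(1, 2)), Add(1, Mul(2, Pow(5, Rational(1, 2))))), 2), Mul(25, Mul(Pow(5, Rational(1, 2)), Add(1, Mul(2, Pow(5, Rational(1, 2)))))))) = Add(-1539, Add(-1650, Mul(5, Pow(Add(1, Mul(2, Pow(5, Rational(1, 2)))), 2)), Mul(25, Pow(5, Rational(1, 2)), Add(1, Mul(2, Pow(5, Rational(1, 2))))))) = Add(-3189, Mul(5, Pow(Add(1, Mul(2, Pow(5, Rational(1, 2)))), 2)), Mul(25, Pow(5, Rational(1, 2)), Add(1, Mul(2, Pow(5, Rational(1, 2))))))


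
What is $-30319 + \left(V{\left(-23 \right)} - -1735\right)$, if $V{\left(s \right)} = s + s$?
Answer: $-28630$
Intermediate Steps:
$V{\left(s \right)} = 2 s$
$-30319 + \left(V{\left(-23 \right)} - -1735\right) = -30319 + \left(2 \left(-23\right) - -1735\right) = -30319 + \left(-46 + 1735\right) = -30319 + 1689 = -28630$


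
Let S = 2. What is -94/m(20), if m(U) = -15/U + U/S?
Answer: -376/37 ≈ -10.162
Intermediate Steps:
m(U) = U/2 - 15/U (m(U) = -15/U + U/2 = U/2 - 15/U)
-94/m(20) = -94/((½)*20 - 15/20) = -94/(10 - 15*1/20) = -94/(10 - ¾) = -94/37/4 = -94*4/37 = -376/37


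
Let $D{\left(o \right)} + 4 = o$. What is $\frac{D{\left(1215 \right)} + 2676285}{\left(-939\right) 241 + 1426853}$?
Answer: $\frac{1338748}{600277} \approx 2.2302$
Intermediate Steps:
$D{\left(o \right)} = -4 + o$
$\frac{D{\left(1215 \right)} + 2676285}{\left(-939\right) 241 + 1426853} = \frac{\left(-4 + 1215\right) + 2676285}{\left(-939\right) 241 + 1426853} = \frac{1211 + 2676285}{-226299 + 1426853} = \frac{2677496}{1200554} = 2677496 \cdot \frac{1}{1200554} = \frac{1338748}{600277}$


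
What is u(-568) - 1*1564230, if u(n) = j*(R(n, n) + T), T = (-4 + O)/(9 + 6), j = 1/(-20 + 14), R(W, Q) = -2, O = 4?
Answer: -4692689/3 ≈ -1.5642e+6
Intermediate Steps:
j = -1/6 (j = 1/(-6) = -1/6 ≈ -0.16667)
T = 0 (T = (-4 + 4)/(9 + 6) = 0/15 = 0*(1/15) = 0)
u(n) = 1/3 (u(n) = -(-2 + 0)/6 = -1/6*(-2) = 1/3)
u(-568) - 1*1564230 = 1/3 - 1*1564230 = 1/3 - 1564230 = -4692689/3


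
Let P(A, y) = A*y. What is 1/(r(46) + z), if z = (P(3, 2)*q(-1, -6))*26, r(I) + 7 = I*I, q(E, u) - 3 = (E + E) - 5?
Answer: 1/1485 ≈ 0.00067340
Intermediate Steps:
q(E, u) = -2 + 2*E (q(E, u) = 3 + ((E + E) - 5) = 3 + (2*E - 5) = 3 + (-5 + 2*E) = -2 + 2*E)
r(I) = -7 + I² (r(I) = -7 + I*I = -7 + I²)
z = -624 (z = ((3*2)*(-2 + 2*(-1)))*26 = (6*(-2 - 2))*26 = (6*(-4))*26 = -24*26 = -624)
1/(r(46) + z) = 1/((-7 + 46²) - 624) = 1/((-7 + 2116) - 624) = 1/(2109 - 624) = 1/1485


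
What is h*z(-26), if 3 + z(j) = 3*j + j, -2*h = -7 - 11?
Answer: -963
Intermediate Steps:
h = 9 (h = -(-7 - 11)/2 = -1/2*(-18) = 9)
z(j) = -3 + 4*j (z(j) = -3 + (3*j + j) = -3 + 4*j)
h*z(-26) = 9*(-3 + 4*(-26)) = 9*(-3 - 104) = 9*(-107) = -963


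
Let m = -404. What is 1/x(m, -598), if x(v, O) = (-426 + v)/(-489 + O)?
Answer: 1087/830 ≈ 1.3096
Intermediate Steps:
x(v, O) = (-426 + v)/(-489 + O)
1/x(m, -598) = 1/((-426 - 404)/(-489 - 598)) = 1/(-830/(-1087)) = 1/(-1/1087*(-830)) = 1/(830/1087) = 1087/830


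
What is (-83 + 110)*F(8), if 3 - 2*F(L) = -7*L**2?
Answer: 12177/2 ≈ 6088.5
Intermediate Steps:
F(L) = 3/2 + 7*L**2/2 (F(L) = 3/2 - (-7)*L**2/2 = 3/2 + 7*L**2/2)
(-83 + 110)*F(8) = (-83 + 110)*(3/2 + (7/2)*8**2) = 27*(3/2 + (7/2)*64) = 27*(3/2 + 224) = 27*(451/2) = 12177/2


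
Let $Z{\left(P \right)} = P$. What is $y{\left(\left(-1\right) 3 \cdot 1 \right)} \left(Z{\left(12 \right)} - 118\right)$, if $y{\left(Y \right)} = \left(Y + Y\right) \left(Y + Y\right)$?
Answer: $-3816$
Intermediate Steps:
$y{\left(Y \right)} = 4 Y^{2}$ ($y{\left(Y \right)} = 2 Y 2 Y = 4 Y^{2}$)
$y{\left(\left(-1\right) 3 \cdot 1 \right)} \left(Z{\left(12 \right)} - 118\right) = 4 \left(\left(-1\right) 3 \cdot 1\right)^{2} \left(12 - 118\right) = 4 \left(\left(-3\right) 1\right)^{2} \left(-106\right) = 4 \left(-3\right)^{2} \left(-106\right) = 4 \cdot 9 \left(-106\right) = 36 \left(-106\right) = -3816$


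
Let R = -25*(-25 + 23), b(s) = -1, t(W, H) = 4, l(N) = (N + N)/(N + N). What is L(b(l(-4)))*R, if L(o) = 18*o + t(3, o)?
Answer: -700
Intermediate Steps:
l(N) = 1 (l(N) = (2*N)/((2*N)) = (2*N)*(1/(2*N)) = 1)
R = 50 (R = -25*(-2) = 50)
L(o) = 4 + 18*o (L(o) = 18*o + 4 = 4 + 18*o)
L(b(l(-4)))*R = (4 + 18*(-1))*50 = (4 - 18)*50 = -14*50 = -700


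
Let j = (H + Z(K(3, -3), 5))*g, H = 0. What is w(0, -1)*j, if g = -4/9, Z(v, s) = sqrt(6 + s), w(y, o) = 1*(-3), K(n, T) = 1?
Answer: 4*sqrt(11)/3 ≈ 4.4222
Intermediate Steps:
w(y, o) = -3
g = -4/9 (g = -4*1/9 = -4/9 ≈ -0.44444)
j = -4*sqrt(11)/9 (j = (0 + sqrt(6 + 5))*(-4/9) = (0 + sqrt(11))*(-4/9) = sqrt(11)*(-4/9) = -4*sqrt(11)/9 ≈ -1.4741)
w(0, -1)*j = -(-4)*sqrt(11)/3 = 4*sqrt(11)/3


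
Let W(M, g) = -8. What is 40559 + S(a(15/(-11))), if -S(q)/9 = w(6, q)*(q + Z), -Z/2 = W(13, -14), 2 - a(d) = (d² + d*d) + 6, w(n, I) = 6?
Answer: 4853531/121 ≈ 40112.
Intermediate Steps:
a(d) = -4 - 2*d² (a(d) = 2 - ((d² + d*d) + 6) = 2 - ((d² + d²) + 6) = 2 - (2*d² + 6) = 2 - (6 + 2*d²) = 2 + (-6 - 2*d²) = -4 - 2*d²)
Z = 16 (Z = -2*(-8) = 16)
S(q) = -864 - 54*q (S(q) = -54*(q + 16) = -54*(16 + q) = -9*(96 + 6*q) = -864 - 54*q)
40559 + S(a(15/(-11))) = 40559 + (-864 - 54*(-4 - 2*(15/(-11))²)) = 40559 + (-864 - 54*(-4 - 2*(15*(-1/11))²)) = 40559 + (-864 - 54*(-4 - 2*(-15/11)²)) = 40559 + (-864 - 54*(-4 - 2*225/121)) = 40559 + (-864 - 54*(-4 - 450/121)) = 40559 + (-864 - 54*(-934/121)) = 40559 + (-864 + 50436/121) = 40559 - 54108/121 = 4853531/121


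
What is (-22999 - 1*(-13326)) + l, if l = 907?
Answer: -8766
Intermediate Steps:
(-22999 - 1*(-13326)) + l = (-22999 - 1*(-13326)) + 907 = (-22999 + 13326) + 907 = -9673 + 907 = -8766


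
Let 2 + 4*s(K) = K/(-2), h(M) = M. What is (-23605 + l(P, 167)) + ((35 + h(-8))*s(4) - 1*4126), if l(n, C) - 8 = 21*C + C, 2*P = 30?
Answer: -24076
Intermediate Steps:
P = 15 (P = (½)*30 = 15)
l(n, C) = 8 + 22*C (l(n, C) = 8 + (21*C + C) = 8 + 22*C)
s(K) = -½ - K/8 (s(K) = -½ + (K/(-2))/4 = -½ + (K*(-½))/4 = -½ + (-K/2)/4 = -½ - K/8)
(-23605 + l(P, 167)) + ((35 + h(-8))*s(4) - 1*4126) = (-23605 + (8 + 22*167)) + ((35 - 8)*(-½ - ⅛*4) - 1*4126) = (-23605 + (8 + 3674)) + (27*(-½ - ½) - 4126) = (-23605 + 3682) + (27*(-1) - 4126) = -19923 + (-27 - 4126) = -19923 - 4153 = -24076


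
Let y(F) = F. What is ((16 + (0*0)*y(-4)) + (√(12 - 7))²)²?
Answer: 441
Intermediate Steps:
((16 + (0*0)*y(-4)) + (√(12 - 7))²)² = ((16 + (0*0)*(-4)) + (√(12 - 7))²)² = ((16 + 0*(-4)) + (√5)²)² = ((16 + 0) + 5)² = (16 + 5)² = 21² = 441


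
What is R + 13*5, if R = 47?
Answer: 112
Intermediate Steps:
R + 13*5 = 47 + 13*5 = 47 + 65 = 112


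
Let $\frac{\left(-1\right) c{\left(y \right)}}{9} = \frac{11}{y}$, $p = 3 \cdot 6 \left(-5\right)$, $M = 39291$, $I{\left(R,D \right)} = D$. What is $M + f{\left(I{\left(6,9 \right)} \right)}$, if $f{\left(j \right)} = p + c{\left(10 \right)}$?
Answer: $\frac{391911}{10} \approx 39191.0$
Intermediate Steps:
$p = -90$ ($p = 18 \left(-5\right) = -90$)
$c{\left(y \right)} = - \frac{99}{y}$ ($c{\left(y \right)} = - 9 \frac{11}{y} = - \frac{99}{y}$)
$f{\left(j \right)} = - \frac{999}{10}$ ($f{\left(j \right)} = -90 - \frac{99}{10} = - \frac{999}{10}$)
$M + f{\left(I{\left(6,9 \right)} \right)} = 39291 - \frac{999}{10} = \frac{391911}{10}$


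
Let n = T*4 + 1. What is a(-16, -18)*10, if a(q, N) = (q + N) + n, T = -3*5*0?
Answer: -330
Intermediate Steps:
T = 0 (T = -15*0 = 0)
n = 1 (n = 0*4 + 1 = 0 + 1 = 1)
a(q, N) = 1 + N + q (a(q, N) = (q + N) + 1 = (N + q) + 1 = 1 + N + q)
a(-16, -18)*10 = (1 - 18 - 16)*10 = -33*10 = -330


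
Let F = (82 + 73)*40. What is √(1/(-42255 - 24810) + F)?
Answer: √27885828127935/67065 ≈ 78.740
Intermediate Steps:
F = 6200 (F = 155*40 = 6200)
√(1/(-42255 - 24810) + F) = √(1/(-42255 - 24810) + 6200) = √(1/(-67065) + 6200) = √(-1/67065 + 6200) = √(415802999/67065) = √27885828127935/67065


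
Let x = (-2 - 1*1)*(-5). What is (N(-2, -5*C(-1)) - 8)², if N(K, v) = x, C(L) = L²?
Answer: 49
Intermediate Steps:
x = 15 (x = (-2 - 1)*(-5) = -3*(-5) = 15)
N(K, v) = 15
(N(-2, -5*C(-1)) - 8)² = (15 - 8)² = 7² = 49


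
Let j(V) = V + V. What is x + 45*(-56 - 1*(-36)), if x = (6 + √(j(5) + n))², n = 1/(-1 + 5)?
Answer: -3415/4 + 6*√41 ≈ -815.33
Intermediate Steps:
n = ¼ (n = 1/4 = ¼ ≈ 0.25000)
j(V) = 2*V
x = (6 + √41/2)² (x = (6 + √(2*5 + ¼))² = (6 + √(10 + ¼))² = (6 + √(41/4))² = (6 + √41/2)² ≈ 84.669)
x + 45*(-56 - 1*(-36)) = (12 + √41)²/4 + 45*(-56 - 1*(-36)) = (12 + √41)²/4 + 45*(-56 + 36) = (12 + √41)²/4 + 45*(-20) = (12 + √41)²/4 - 900 = -900 + (12 + √41)²/4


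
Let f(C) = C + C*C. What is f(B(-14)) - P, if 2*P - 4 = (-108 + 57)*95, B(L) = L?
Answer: 5205/2 ≈ 2602.5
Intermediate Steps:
f(C) = C + C**2
P = -4841/2 (P = 2 + ((-108 + 57)*95)/2 = 2 + (-51*95)/2 = 2 + (1/2)*(-4845) = 2 - 4845/2 = -4841/2 ≈ -2420.5)
f(B(-14)) - P = -14*(1 - 14) - 1*(-4841/2) = -14*(-13) + 4841/2 = 182 + 4841/2 = 5205/2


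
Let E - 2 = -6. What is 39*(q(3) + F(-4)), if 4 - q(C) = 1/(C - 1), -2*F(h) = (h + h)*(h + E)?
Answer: -2223/2 ≈ -1111.5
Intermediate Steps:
E = -4 (E = 2 - 6 = -4)
F(h) = -h*(-4 + h) (F(h) = -(h + h)*(h - 4)/2 = -2*h*(-4 + h)/2 = -h*(-4 + h))
q(C) = 4 - 1/(-1 + C) (q(C) = 4 - 1/(C - 1) = 4 - 1/(-1 + C))
39*(q(3) + F(-4)) = 39*((-5 + 4*3)/(-1 + 3) - 4*(4 - 1*(-4))) = 39*((-5 + 12)/2 - 4*(4 + 4)) = 39*((½)*7 - 4*8) = 39*(7/2 - 32) = 39*(-57/2) = -2223/2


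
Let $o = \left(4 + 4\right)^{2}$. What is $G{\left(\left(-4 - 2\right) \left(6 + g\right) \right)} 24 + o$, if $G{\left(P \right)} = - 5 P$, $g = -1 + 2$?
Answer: $5104$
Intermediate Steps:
$g = 1$
$o = 64$ ($o = 8^{2} = 64$)
$G{\left(\left(-4 - 2\right) \left(6 + g\right) \right)} 24 + o = - 5 \left(-4 - 2\right) \left(6 + 1\right) 24 + 64 = - 5 \left(\left(-6\right) 7\right) 24 + 64 = \left(-5\right) \left(-42\right) 24 + 64 = 210 \cdot 24 + 64 = 5040 + 64 = 5104$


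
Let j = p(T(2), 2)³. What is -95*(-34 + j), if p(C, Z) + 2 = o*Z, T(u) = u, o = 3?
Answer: -2850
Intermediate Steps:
p(C, Z) = -2 + 3*Z
j = 64 (j = (-2 + 3*2)³ = (-2 + 6)³ = 4³ = 64)
-95*(-34 + j) = -95*(-34 + 64) = -95*30 = -2850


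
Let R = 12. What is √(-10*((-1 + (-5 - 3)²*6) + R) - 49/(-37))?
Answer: I*√5405737/37 ≈ 62.839*I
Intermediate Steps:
√(-10*((-1 + (-5 - 3)²*6) + R) - 49/(-37)) = √(-10*((-1 + (-5 - 3)²*6) + 12) - 49/(-37)) = √(-10*((-1 + (-8)²*6) + 12) - 49*(-1/37)) = √(-10*((-1 + 64*6) + 12) + 49/37) = √(-10*((-1 + 384) + 12) + 49/37) = √(-10*(383 + 12) + 49/37) = √(-10*395 + 49/37) = √(-3950 + 49/37) = √(-146101/37) = I*√5405737/37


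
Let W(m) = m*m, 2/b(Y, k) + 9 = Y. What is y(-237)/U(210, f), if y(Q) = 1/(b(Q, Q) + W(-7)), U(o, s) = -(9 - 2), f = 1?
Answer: -123/42182 ≈ -0.0029159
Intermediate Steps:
b(Y, k) = 2/(-9 + Y)
W(m) = m²
U(o, s) = -7 (U(o, s) = -1*7 = -7)
y(Q) = 1/(49 + 2/(-9 + Q)) (y(Q) = 1/(2/(-9 + Q) + (-7)²) = 1/(2/(-9 + Q) + 49) = 1/(49 + 2/(-9 + Q)))
y(-237)/U(210, f) = ((-9 - 237)/(-439 + 49*(-237)))/(-7) = (-246/(-439 - 11613))*(-⅐) = (-246/(-12052))*(-⅐) = -1/12052*(-246)*(-⅐) = (123/6026)*(-⅐) = -123/42182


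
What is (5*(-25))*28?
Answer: -3500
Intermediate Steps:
(5*(-25))*28 = -125*28 = -3500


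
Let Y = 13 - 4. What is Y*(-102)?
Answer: -918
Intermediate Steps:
Y = 9
Y*(-102) = 9*(-102) = -918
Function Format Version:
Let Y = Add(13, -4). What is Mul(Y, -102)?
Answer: -918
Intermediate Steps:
Y = 9
Mul(Y, -102) = Mul(9, -102) = -918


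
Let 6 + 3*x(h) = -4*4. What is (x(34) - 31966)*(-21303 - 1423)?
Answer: 2179877920/3 ≈ 7.2663e+8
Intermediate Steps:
x(h) = -22/3 (x(h) = -2 + (-4*4)/3 = -2 + (1/3)*(-16) = -2 - 16/3 = -22/3)
(x(34) - 31966)*(-21303 - 1423) = (-22/3 - 31966)*(-21303 - 1423) = -95920/3*(-22726) = 2179877920/3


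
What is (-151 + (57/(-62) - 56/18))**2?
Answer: 7483461049/311364 ≈ 24034.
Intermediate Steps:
(-151 + (57/(-62) - 56/18))**2 = (-151 + (57*(-1/62) - 56*1/18))**2 = (-151 + (-57/62 - 28/9))**2 = (-151 - 2249/558)**2 = (-86507/558)**2 = 7483461049/311364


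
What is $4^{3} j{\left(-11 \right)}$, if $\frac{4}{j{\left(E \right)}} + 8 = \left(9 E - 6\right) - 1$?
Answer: $- \frac{128}{57} \approx -2.2456$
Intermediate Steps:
$j{\left(E \right)} = \frac{4}{-15 + 9 E}$ ($j{\left(E \right)} = \frac{4}{-8 + \left(\left(9 E - 6\right) - 1\right)} = \frac{4}{-8 + \left(\left(-6 + 9 E\right) - 1\right)} = \frac{4}{-8 + \left(-7 + 9 E\right)} = \frac{4}{-15 + 9 E}$)
$4^{3} j{\left(-11 \right)} = 4^{3} \frac{4}{3 \left(-5 + 3 \left(-11\right)\right)} = 64 \frac{4}{3 \left(-5 - 33\right)} = 64 \frac{4}{3 \left(-38\right)} = 64 \cdot \frac{4}{3} \left(- \frac{1}{38}\right) = 64 \left(- \frac{2}{57}\right) = - \frac{128}{57}$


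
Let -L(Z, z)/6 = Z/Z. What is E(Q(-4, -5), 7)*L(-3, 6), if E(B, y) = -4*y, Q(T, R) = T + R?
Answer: 168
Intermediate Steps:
Q(T, R) = R + T
L(Z, z) = -6 (L(Z, z) = -6*Z/Z = -6*1 = -6)
E(Q(-4, -5), 7)*L(-3, 6) = -4*7*(-6) = -28*(-6) = 168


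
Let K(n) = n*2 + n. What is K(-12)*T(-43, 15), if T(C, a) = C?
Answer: 1548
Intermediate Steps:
K(n) = 3*n (K(n) = 2*n + n = 3*n)
K(-12)*T(-43, 15) = (3*(-12))*(-43) = -36*(-43) = 1548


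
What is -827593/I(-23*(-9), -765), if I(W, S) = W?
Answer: -827593/207 ≈ -3998.0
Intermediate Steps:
-827593/I(-23*(-9), -765) = -827593/((-23*(-9))) = -827593/207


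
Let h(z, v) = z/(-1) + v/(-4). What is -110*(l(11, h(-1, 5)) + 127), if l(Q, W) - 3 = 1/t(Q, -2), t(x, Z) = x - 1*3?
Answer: -57255/4 ≈ -14314.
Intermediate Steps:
t(x, Z) = -3 + x (t(x, Z) = x - 3 = -3 + x)
h(z, v) = -z - v/4 (h(z, v) = z*(-1) + v*(-1/4) = -z - v/4)
l(Q, W) = 3 + 1/(-3 + Q)
-110*(l(11, h(-1, 5)) + 127) = -110*((-8 + 3*11)/(-3 + 11) + 127) = -110*((-8 + 33)/8 + 127) = -110*((1/8)*25 + 127) = -110*(25/8 + 127) = -110*1041/8 = -57255/4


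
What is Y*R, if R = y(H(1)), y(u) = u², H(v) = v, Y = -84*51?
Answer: -4284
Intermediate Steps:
Y = -4284
R = 1 (R = 1² = 1)
Y*R = -4284*1 = -4284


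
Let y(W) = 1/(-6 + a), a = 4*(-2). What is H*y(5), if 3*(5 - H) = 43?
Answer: ⅔ ≈ 0.66667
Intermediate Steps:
a = -8
H = -28/3 (H = 5 - ⅓*43 = 5 - 43/3 = -28/3 ≈ -9.3333)
y(W) = -1/14 (y(W) = 1/(-6 - 8) = 1/(-14) = -1/14)
H*y(5) = -28/3*(-1/14) = ⅔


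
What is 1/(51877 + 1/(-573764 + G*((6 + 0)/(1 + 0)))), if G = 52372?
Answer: 259532/13463741563 ≈ 1.9276e-5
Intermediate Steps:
1/(51877 + 1/(-573764 + G*((6 + 0)/(1 + 0)))) = 1/(51877 + 1/(-573764 + 52372*((6 + 0)/(1 + 0)))) = 1/(51877 + 1/(-573764 + 52372*(6/1))) = 1/(51877 + 1/(-573764 + 52372*(6*1))) = 1/(51877 + 1/(-573764 + 52372*6)) = 1/(51877 + 1/(-573764 + 314232)) = 1/(51877 + 1/(-259532)) = 1/(51877 - 1/259532) = 1/(13463741563/259532) = 259532/13463741563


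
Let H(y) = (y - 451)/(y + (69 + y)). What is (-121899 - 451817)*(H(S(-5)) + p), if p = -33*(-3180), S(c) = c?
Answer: -60201322896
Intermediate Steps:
H(y) = (-451 + y)/(69 + 2*y)
p = 104940
(-121899 - 451817)*(H(S(-5)) + p) = (-121899 - 451817)*((-451 - 5)/(69 + 2*(-5)) + 104940) = -573716*(-456/(69 - 10) + 104940) = -573716*(-456/59 + 104940) = -573716*6191004/59 = -60201322896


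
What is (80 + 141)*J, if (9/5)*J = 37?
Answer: 40885/9 ≈ 4542.8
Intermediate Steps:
J = 185/9 (J = (5/9)*37 = 185/9 ≈ 20.556)
(80 + 141)*J = (80 + 141)*(185/9) = 221*(185/9) = 40885/9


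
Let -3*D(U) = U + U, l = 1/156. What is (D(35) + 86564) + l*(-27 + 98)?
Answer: 13500415/156 ≈ 86541.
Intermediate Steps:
l = 1/156 ≈ 0.0064103
D(U) = -2*U/3 (D(U) = -(U + U)/3 = -2*U/3)
(D(35) + 86564) + l*(-27 + 98) = (-⅔*35 + 86564) + (-27 + 98)/156 = (-70/3 + 86564) + (1/156)*71 = 259622/3 + 71/156 = 13500415/156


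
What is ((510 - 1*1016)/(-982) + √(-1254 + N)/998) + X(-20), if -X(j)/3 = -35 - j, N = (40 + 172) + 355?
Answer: 22348/491 + I*√687/998 ≈ 45.515 + 0.026263*I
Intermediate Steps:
N = 567 (N = 212 + 355 = 567)
X(j) = 105 + 3*j (X(j) = -3*(-35 - j) = 105 + 3*j)
((510 - 1*1016)/(-982) + √(-1254 + N)/998) + X(-20) = ((510 - 1*1016)/(-982) + √(-1254 + 567)/998) + (105 + 3*(-20)) = ((510 - 1016)*(-1/982) + √(-687)*(1/998)) + (105 - 60) = (-506*(-1/982) + (I*√687)*(1/998)) + 45 = (253/491 + I*√687/998) + 45 = 22348/491 + I*√687/998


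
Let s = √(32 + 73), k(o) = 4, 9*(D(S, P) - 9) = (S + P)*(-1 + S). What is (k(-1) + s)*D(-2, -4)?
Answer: 44 + 11*√105 ≈ 156.72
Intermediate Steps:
D(S, P) = 9 + (-1 + S)*(P + S)/9 (D(S, P) = 9 + ((S + P)*(-1 + S))/9 = 9 + ((P + S)*(-1 + S))/9 = 9 + ((-1 + S)*(P + S))/9 = 9 + (-1 + S)*(P + S)/9)
s = √105 ≈ 10.247
(k(-1) + s)*D(-2, -4) = (4 + √105)*(9 - ⅑*(-4) - ⅑*(-2) + (⅑)*(-2)² + (⅑)*(-4)*(-2)) = (4 + √105)*(9 + 4/9 + 2/9 + (⅑)*4 + 8/9) = (4 + √105)*(9 + 4/9 + 2/9 + 4/9 + 8/9) = (4 + √105)*11 = 44 + 11*√105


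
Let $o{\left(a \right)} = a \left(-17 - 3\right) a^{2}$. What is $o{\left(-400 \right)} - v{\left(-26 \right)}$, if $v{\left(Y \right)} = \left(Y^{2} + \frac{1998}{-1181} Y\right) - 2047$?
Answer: $\frac{1511681567203}{1181} \approx 1.28 \cdot 10^{9}$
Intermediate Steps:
$o{\left(a \right)} = - 20 a^{3}$ ($o{\left(a \right)} = a \left(-20\right) a^{2} = - 20 a a^{2} = - 20 a^{3}$)
$v{\left(Y \right)} = -2047 + Y^{2} - \frac{1998 Y}{1181}$ ($v{\left(Y \right)} = \left(Y^{2} + 1998 \left(- \frac{1}{1181}\right) Y\right) - 2047 = \left(Y^{2} - \frac{1998 Y}{1181}\right) - 2047 = -2047 + Y^{2} - \frac{1998 Y}{1181}$)
$o{\left(-400 \right)} - v{\left(-26 \right)} = - 20 \left(-400\right)^{3} - \left(-2047 + \left(-26\right)^{2} - - \frac{51948}{1181}\right) = \left(-20\right) \left(-64000000\right) - \left(-2047 + 676 + \frac{51948}{1181}\right) = 1280000000 - - \frac{1567203}{1181} = 1280000000 + \frac{1567203}{1181} = \frac{1511681567203}{1181}$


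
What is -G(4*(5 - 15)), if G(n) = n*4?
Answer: 160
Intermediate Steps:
G(n) = 4*n
-G(4*(5 - 15)) = -4*4*(5 - 15) = -4*4*(-10) = -4*(-40) = -1*(-160) = 160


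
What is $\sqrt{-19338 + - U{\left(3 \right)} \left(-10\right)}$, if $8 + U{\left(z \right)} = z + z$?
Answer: $i \sqrt{19358} \approx 139.13 i$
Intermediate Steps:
$U{\left(z \right)} = -8 + 2 z$ ($U{\left(z \right)} = -8 + \left(z + z\right) = -8 + 2 z$)
$\sqrt{-19338 + - U{\left(3 \right)} \left(-10\right)} = \sqrt{-19338 + - (-8 + 2 \cdot 3) \left(-10\right)} = \sqrt{-19338 + - (-8 + 6) \left(-10\right)} = \sqrt{-19338 + \left(-1\right) \left(-2\right) \left(-10\right)} = \sqrt{-19338 + 2 \left(-10\right)} = \sqrt{-19338 - 20} = \sqrt{-19358} = i \sqrt{19358}$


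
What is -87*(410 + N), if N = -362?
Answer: -4176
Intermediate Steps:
-87*(410 + N) = -87*(410 - 362) = -87*48 = -4176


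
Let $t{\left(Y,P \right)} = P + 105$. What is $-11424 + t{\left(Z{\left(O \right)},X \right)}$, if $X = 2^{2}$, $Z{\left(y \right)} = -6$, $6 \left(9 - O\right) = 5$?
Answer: $-11315$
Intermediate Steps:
$O = \frac{49}{6}$ ($O = 9 - \frac{5}{6} = \frac{49}{6} \approx 8.1667$)
$X = 4$
$t{\left(Y,P \right)} = 105 + P$
$-11424 + t{\left(Z{\left(O \right)},X \right)} = -11424 + \left(105 + 4\right) = -11424 + 109 = -11315$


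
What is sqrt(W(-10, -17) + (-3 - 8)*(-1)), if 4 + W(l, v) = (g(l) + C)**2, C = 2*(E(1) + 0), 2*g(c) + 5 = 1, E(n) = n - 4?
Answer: sqrt(71) ≈ 8.4261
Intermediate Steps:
E(n) = -4 + n
g(c) = -2 (g(c) = -5/2 + (1/2)*1 = -5/2 + 1/2 = -2)
C = -6 (C = 2*((-4 + 1) + 0) = 2*(-3 + 0) = 2*(-3) = -6)
W(l, v) = 60 (W(l, v) = -4 + (-2 - 6)**2 = -4 + (-8)**2 = -4 + 64 = 60)
sqrt(W(-10, -17) + (-3 - 8)*(-1)) = sqrt(60 + (-3 - 8)*(-1)) = sqrt(60 - 11*(-1)) = sqrt(60 + 11) = sqrt(71)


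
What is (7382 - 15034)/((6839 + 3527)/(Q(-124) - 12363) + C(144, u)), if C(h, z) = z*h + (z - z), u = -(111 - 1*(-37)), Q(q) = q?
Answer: 47775262/133066655 ≈ 0.35903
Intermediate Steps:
u = -148 (u = -(111 + 37) = -1*148 = -148)
C(h, z) = h*z (C(h, z) = h*z + 0 = h*z)
(7382 - 15034)/((6839 + 3527)/(Q(-124) - 12363) + C(144, u)) = (7382 - 15034)/((6839 + 3527)/(-124 - 12363) + 144*(-148)) = -7652/(10366/(-12487) - 21312) = -7652/(10366*(-1/12487) - 21312) = -7652/(-10366/12487 - 21312) = -7652/(-266133310/12487) = -7652*(-12487/266133310) = 47775262/133066655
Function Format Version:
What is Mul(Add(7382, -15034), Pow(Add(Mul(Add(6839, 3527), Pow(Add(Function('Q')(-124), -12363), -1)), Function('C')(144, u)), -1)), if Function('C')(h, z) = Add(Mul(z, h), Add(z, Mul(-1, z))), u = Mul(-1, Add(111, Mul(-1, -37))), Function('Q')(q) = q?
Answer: Rational(47775262, 133066655) ≈ 0.35903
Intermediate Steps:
u = -148 (u = Mul(-1, Add(111, 37)) = Mul(-1, 148) = -148)
Function('C')(h, z) = Mul(h, z) (Function('C')(h, z) = Add(Mul(h, z), 0) = Mul(h, z))
Mul(Add(7382, -15034), Pow(Add(Mul(Add(6839, 3527), Pow(Add(Function('Q')(-124), -12363), -1)), Function('C')(144, u)), -1)) = Mul(Add(7382, -15034), Pow(Add(Mul(Add(6839, 3527), Pow(Add(-124, -12363), -1)), Mul(144, -148)), -1)) = Mul(-7652, Pow(Add(Mul(10366, Pow(-12487, -1)), -21312), -1)) = Mul(-7652, Pow(Add(Mul(10366, Rational(-1, 12487)), -21312), -1)) = Mul(-7652, Pow(Add(Rational(-10366, 12487), -21312), -1)) = Mul(-7652, Pow(Rational(-266133310, 12487), -1)) = Mul(-7652, Rational(-12487, 266133310)) = Rational(47775262, 133066655)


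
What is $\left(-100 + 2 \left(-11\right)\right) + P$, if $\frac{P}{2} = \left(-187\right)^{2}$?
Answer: $69816$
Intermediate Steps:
$P = 69938$ ($P = 2 \left(-187\right)^{2} = 2 \cdot 34969 = 69938$)
$\left(-100 + 2 \left(-11\right)\right) + P = \left(-100 + 2 \left(-11\right)\right) + 69938 = \left(-100 - 22\right) + 69938 = -122 + 69938 = 69816$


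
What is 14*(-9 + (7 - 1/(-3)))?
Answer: -70/3 ≈ -23.333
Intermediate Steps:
14*(-9 + (7 - 1/(-3))) = 14*(-9 + (7 - 1*(-⅓))) = 14*(-9 + (7 + ⅓)) = 14*(-9 + 22/3) = 14*(-5/3) = -70/3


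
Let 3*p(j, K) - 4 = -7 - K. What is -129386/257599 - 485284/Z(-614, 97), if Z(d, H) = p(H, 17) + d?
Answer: 187392551308/239824669 ≈ 781.37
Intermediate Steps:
p(j, K) = -1 - K/3 (p(j, K) = 4/3 + (-7 - K)/3 = 4/3 + (-7/3 - K/3) = -1 - K/3)
Z(d, H) = -20/3 + d (Z(d, H) = (-1 - ⅓*17) + d = (-1 - 17/3) + d = -20/3 + d)
-129386/257599 - 485284/Z(-614, 97) = -129386/257599 - 485284/(-20/3 - 614) = -129386*1/257599 - 485284/(-1862/3) = -129386/257599 - 485284*(-3/1862) = -129386/257599 + 727926/931 = 187392551308/239824669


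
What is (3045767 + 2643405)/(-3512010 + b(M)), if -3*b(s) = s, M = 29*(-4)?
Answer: -8533758/5267957 ≈ -1.6199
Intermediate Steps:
M = -116
b(s) = -s/3
(3045767 + 2643405)/(-3512010 + b(M)) = (3045767 + 2643405)/(-3512010 - ⅓*(-116)) = 5689172/(-3512010 + 116/3) = 5689172/(-10535914/3) = 5689172*(-3/10535914) = -8533758/5267957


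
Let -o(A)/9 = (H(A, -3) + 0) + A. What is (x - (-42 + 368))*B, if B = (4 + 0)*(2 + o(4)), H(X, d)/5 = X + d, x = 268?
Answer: 18328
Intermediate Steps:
H(X, d) = 5*X + 5*d (H(X, d) = 5*(X + d) = 5*X + 5*d)
o(A) = 135 - 54*A (o(A) = -9*(((5*A + 5*(-3)) + 0) + A) = -9*(((5*A - 15) + 0) + A) = -9*(((-15 + 5*A) + 0) + A) = -9*((-15 + 5*A) + A) = -9*(-15 + 6*A) = 135 - 54*A)
B = -316 (B = (4 + 0)*(2 + (135 - 54*4)) = 4*(2 + (135 - 216)) = 4*(2 - 81) = 4*(-79) = -316)
(x - (-42 + 368))*B = (268 - (-42 + 368))*(-316) = (268 - 1*326)*(-316) = (268 - 326)*(-316) = -58*(-316) = 18328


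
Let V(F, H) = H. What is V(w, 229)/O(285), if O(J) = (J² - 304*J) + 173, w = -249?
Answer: -229/5242 ≈ -0.043686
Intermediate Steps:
O(J) = 173 + J² - 304*J
V(w, 229)/O(285) = 229/(173 + 285² - 304*285) = 229/(173 + 81225 - 86640) = 229/(-5242) = 229*(-1/5242) = -229/5242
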